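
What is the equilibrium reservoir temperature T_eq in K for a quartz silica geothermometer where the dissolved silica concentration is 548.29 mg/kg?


T_eq = 1309 / (5.19 - log10(SiO2)) - 273.15
T_eq = 1309 / (5.19 - log10(548.29)) - 273.15
T_eq = 260.9200 deg C
Convert to K: 260.9200 + 273.15 = 534.07 K
T_eq = 534.07 K


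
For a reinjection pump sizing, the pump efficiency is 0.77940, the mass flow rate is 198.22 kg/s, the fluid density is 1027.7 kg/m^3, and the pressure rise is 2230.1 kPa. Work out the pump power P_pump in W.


P_pump = mdot * dP / (rho * eta)
P_pump = 198.22 * 2230.1 / (1027.7 * 0.77940)
P_pump = 551.8805 kW
Convert: 551.8805 kW * 1000.0 = 5.5188e+05 W
P_pump = 5.5188e+05 W


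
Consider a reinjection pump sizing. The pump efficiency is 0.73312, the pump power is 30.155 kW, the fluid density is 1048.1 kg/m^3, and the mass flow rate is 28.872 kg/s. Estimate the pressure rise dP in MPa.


dP = P_pump * rho * eta / mdot
dP = 30.155 * 1048.1 * 0.73312 / 28.872
dP = 802.5281 kPa
Convert: 802.5281 kPa * 0.001 = 0.80253 MPa
dP = 0.80253 MPa


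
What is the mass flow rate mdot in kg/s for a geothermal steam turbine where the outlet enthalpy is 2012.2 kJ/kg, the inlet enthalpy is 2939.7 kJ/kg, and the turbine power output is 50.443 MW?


mdot = P * 1000 / (h_in - h_out)
mdot = 50.443 * 1000 / (2939.7 - 2012.2)
mdot = 54.386 kg/s


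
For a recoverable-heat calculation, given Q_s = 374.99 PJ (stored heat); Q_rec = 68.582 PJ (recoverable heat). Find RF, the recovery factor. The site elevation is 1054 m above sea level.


RF = Q_rec / Q_s
RF = 68.582 / 374.99
RF = 0.18289


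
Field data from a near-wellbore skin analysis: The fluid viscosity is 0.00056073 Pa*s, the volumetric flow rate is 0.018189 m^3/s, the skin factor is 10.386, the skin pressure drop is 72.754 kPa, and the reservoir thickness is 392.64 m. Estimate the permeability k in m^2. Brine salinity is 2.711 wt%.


k = S*q*mu / (2*pi*dP_s*1000*hr)
k = 10.386*0.018189*0.00056073 / (2*pi*72.754*1000*392.64)
k = 5.9017e-13 m^2


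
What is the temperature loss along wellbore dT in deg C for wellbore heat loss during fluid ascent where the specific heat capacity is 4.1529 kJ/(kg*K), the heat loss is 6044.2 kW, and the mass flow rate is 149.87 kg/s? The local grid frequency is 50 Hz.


dT = Q_loss / (mdot * cp)
dT = 6044.2 / (149.87 * 4.1529)
dT = 9.711194 K
Convert (temperature difference, 1 K = 1 deg C): 9.711194 K = 9.711194 deg C
dT = 9.7112 deg C


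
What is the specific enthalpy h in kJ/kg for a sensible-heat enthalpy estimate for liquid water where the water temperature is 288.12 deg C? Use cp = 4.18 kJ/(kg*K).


h = cp * T
h = 4.18 * 288.12
h = 1204.3 kJ/kg


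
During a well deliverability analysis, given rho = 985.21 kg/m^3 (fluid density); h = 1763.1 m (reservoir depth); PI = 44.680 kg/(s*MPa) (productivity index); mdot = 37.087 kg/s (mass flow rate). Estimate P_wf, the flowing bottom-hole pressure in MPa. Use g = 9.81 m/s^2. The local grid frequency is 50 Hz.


Step 1: P_i = rho*g*h/1e6 = 985.21*9.81*1763.1/1e6 = 17.04020 MPa
Step 2: P_wf = P_i - mdot/PI = 17.04020 - 37.087/44.68 = 16.210 MPa
P_wf = 16.210 MPa


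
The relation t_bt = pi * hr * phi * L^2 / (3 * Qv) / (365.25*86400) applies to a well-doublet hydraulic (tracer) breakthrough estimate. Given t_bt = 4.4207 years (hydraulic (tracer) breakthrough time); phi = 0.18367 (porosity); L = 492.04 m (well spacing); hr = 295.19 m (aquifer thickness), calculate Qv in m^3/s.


Qv = pi*hr*phi*L^2 / (3*t_bt*365.25*86400)
Qv = pi*295.19*0.18367*492.04^2 / (3*4.4207*365.25*86400)
Qv = 0.098531 m^3/s


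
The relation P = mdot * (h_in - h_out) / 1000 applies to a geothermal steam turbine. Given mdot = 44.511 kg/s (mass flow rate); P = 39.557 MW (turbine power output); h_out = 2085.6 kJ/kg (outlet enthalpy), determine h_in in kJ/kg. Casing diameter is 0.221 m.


h_in = h_out + P * 1000 / mdot
h_in = 2085.6 + 39.557 * 1000 / 44.511
h_in = 2974.3 kJ/kg


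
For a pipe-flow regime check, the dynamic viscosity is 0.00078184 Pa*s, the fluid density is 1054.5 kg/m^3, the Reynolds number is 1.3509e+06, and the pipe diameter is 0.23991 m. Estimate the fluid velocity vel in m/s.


vel = Re * mu / (rho * D)
vel = 1.3509e+06 * 0.00078184 / (1054.5 * 0.23991)
vel = 4.1749 m/s


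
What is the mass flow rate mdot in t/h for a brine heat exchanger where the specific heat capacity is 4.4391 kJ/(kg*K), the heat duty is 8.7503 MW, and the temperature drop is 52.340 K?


mdot = Q * 1000 / (cp * dT)
mdot = 8.7503 * 1000 / (4.4391 * 52.340)
mdot = 37.66121 kg/s
Convert: 37.66121 kg/s * 3.6 = 135.58 t/h
mdot = 135.58 t/h


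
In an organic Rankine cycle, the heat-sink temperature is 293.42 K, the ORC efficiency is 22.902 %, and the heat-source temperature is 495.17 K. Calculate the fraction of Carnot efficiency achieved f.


f = (eta_orc/100) / (1 - Tc/Th)
f = (22.902/100) / (1 - 293.42/495.17)
f = 0.56210


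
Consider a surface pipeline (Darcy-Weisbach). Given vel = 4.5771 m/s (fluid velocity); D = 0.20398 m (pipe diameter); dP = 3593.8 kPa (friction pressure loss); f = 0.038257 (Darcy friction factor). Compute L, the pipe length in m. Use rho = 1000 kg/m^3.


L = dP*1000*D / (f*rho*vel^2/2)
L = 3593.8*1000*0.20398 / (0.038257*1000*4.5771^2/2)
L = 1829.3 m


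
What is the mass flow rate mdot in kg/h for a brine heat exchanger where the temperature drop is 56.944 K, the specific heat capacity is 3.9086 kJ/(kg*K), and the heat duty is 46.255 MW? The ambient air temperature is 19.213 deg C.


mdot = Q * 1000 / (cp * dT)
mdot = 46.255 * 1000 / (3.9086 * 56.944)
mdot = 207.8210 kg/s
Convert: 207.8210 kg/s * 3600.0 = 7.4816e+05 kg/h
mdot = 7.4816e+05 kg/h


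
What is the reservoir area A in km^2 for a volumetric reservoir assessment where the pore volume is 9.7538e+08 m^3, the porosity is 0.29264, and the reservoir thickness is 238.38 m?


A = Vp / (1e6 * hr * phi)
A = 9.7538e+08 / (1e6 * 238.38 * 0.29264)
A = 13.982 km^2


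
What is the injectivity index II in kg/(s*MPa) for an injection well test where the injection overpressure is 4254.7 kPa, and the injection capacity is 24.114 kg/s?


II = mdot * 1000 / dP
II = 24.114 * 1000 / 4254.7
II = 5.6676 kg/(s*MPa)


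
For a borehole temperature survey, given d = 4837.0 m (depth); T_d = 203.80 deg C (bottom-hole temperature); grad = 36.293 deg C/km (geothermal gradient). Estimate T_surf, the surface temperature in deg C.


T_surf = T_d - grad * d / 1000
T_surf = 203.80 - 36.293 * 4837.0 / 1000
T_surf = 28.251 deg C


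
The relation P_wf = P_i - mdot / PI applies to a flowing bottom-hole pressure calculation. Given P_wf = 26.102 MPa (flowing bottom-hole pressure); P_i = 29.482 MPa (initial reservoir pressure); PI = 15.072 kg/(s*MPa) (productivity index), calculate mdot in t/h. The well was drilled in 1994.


mdot = (P_i - P_wf) * PI
mdot = (29.482 - 26.102) * 15.072
mdot = 50.94336 kg/s
Convert: 50.94336 kg/s * 3.6 = 183.40 t/h
mdot = 183.40 t/h


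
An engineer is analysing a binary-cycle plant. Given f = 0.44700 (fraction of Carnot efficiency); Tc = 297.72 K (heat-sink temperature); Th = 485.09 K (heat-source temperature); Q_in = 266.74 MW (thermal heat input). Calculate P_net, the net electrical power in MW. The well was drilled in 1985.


Step 1: eta = (1 - Tc/Th)*f = (1 - 297.72/485.09)*0.447 = 0.1726574
Step 2: P_net = eta * Q_in = 0.1726574 * 266.74 = 46.055 MW
P_net = 46.055 MW


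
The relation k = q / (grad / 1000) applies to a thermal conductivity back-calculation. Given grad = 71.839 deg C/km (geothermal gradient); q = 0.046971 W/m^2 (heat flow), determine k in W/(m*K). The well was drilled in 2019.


k = q / (grad / 1000)
k = 0.046971 / (71.839 / 1000)
k = 0.65384 W/(m*K)


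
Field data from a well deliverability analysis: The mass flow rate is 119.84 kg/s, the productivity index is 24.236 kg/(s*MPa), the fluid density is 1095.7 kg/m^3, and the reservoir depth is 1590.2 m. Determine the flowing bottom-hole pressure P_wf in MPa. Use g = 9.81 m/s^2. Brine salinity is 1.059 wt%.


Step 1: P_i = rho*g*h/1e6 = 1095.7*9.81*1590.2/1e6 = 17.09277 MPa
Step 2: P_wf = P_i - mdot/PI = 17.09277 - 119.84/24.236 = 12.148 MPa
P_wf = 12.148 MPa


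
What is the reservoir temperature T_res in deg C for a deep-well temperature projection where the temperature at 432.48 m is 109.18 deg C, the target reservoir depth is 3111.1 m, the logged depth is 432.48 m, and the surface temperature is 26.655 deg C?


Step 1: grad = (T_d1 - T_surf)/d1 * 1000 = (109.18 - 26.655)/432.48 * 1000 = 190.8181 deg C/km
Step 2: T_res = T_surf + grad*d2/1000 = 26.655 + 190.8181*3111.1/1000 = 620.31 deg C
T_res = 620.31 deg C


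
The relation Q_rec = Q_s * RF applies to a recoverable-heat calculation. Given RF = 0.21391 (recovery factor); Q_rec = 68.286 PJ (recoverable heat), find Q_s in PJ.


Q_s = Q_rec / RF
Q_s = 68.286 / 0.21391
Q_s = 319.23 PJ


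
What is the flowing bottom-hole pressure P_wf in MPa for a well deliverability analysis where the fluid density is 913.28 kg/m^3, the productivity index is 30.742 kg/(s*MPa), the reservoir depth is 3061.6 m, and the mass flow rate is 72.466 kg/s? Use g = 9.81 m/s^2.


Step 1: P_i = rho*g*h/1e6 = 913.28*9.81*3061.6/1e6 = 27.42972 MPa
Step 2: P_wf = P_i - mdot/PI = 27.42972 - 72.466/30.742 = 25.072 MPa
P_wf = 25.072 MPa


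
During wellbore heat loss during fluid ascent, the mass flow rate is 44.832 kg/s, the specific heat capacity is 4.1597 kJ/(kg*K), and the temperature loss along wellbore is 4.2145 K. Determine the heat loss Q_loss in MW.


Q_loss = mdot * cp * dT
Q_loss = 44.832 * 4.1597 * 4.2145
Q_loss = 785.9523 kW
Convert: 785.9523 kW * 0.001 = 0.78595 MW
Q_loss = 0.78595 MW


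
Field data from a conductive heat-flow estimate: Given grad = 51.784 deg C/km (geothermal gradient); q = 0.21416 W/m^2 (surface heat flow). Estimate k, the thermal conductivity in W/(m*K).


k = q * 1000 / grad
k = 0.21416 * 1000 / 51.784
k = 4.1356 W/(m*K)


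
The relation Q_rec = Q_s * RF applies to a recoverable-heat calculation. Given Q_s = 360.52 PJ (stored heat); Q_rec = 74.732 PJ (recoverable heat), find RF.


RF = Q_rec / Q_s
RF = 74.732 / 360.52
RF = 0.20729


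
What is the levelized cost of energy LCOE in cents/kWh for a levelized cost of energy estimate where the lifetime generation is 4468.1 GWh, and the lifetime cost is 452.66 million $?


LCOE = C_tot / E_tot * 100
LCOE = 452.66 / 4468.1 * 100
LCOE = 10.131 cents/kWh


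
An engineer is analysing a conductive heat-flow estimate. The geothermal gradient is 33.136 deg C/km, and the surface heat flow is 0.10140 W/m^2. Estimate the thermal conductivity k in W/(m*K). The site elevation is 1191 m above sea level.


k = q * 1000 / grad
k = 0.10140 * 1000 / 33.136
k = 3.0601 W/(m*K)


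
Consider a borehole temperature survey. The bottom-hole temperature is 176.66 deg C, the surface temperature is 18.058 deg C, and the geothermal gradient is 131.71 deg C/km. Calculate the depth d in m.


d = (T_d - T_surf) / grad * 1000
d = (176.66 - 18.058) / 131.71 * 1000
d = 1204.2 m


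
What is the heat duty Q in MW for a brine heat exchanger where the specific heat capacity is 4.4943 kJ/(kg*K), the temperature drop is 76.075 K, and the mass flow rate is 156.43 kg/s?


Q = mdot * cp * dT / 1000
Q = 156.43 * 4.4943 * 76.075 / 1000
Q = 53.484 MW


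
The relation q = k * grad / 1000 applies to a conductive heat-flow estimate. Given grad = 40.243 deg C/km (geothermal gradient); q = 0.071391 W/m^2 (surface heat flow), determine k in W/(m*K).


k = q * 1000 / grad
k = 0.071391 * 1000 / 40.243
k = 1.7740 W/(m*K)


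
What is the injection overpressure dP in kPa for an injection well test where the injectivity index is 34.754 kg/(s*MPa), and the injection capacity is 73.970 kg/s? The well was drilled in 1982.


dP = mdot * 1000 / II
dP = 73.970 * 1000 / 34.754
dP = 2128.4 kPa


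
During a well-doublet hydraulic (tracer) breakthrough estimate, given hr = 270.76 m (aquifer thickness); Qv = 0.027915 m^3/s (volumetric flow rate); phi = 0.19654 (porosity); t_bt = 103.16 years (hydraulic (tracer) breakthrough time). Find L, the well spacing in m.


L = sqrt(t_bt*365.25*86400*3*Qv / (pi*hr*phi))
L = sqrt(103.16*365.25*86400*3*0.027915 / (pi*270.76*0.19654))
L = 1277.0 m


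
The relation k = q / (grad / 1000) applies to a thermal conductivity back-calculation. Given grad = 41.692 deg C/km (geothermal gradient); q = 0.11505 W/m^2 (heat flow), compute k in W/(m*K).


k = q / (grad / 1000)
k = 0.11505 / (41.692 / 1000)
k = 2.7595 W/(m*K)


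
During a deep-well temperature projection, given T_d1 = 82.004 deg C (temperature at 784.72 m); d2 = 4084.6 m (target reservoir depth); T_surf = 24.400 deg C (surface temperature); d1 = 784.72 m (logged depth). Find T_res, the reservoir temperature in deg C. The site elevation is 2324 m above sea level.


Step 1: grad = (T_d1 - T_surf)/d1 * 1000 = (82.004 - 24.4)/784.72 * 1000 = 73.40708 deg C/km
Step 2: T_res = T_surf + grad*d2/1000 = 24.4 + 73.40708*4084.6/1000 = 324.24 deg C
T_res = 324.24 deg C


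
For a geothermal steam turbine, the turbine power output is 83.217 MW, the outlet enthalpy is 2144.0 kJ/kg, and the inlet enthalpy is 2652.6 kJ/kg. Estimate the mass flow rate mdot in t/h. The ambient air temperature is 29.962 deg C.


mdot = P * 1000 / (h_in - h_out)
mdot = 83.217 * 1000 / (2652.6 - 2144.0)
mdot = 163.6197 kg/s
Convert: 163.6197 kg/s * 3.6 = 589.03 t/h
mdot = 589.03 t/h


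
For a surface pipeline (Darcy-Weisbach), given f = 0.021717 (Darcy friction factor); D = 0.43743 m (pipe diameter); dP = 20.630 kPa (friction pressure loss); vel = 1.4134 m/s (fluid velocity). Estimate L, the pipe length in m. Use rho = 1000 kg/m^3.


L = dP*1000*D / (f*rho*vel^2/2)
L = 20.630*1000*0.43743 / (0.021717*1000*1.4134^2/2)
L = 416.01 m


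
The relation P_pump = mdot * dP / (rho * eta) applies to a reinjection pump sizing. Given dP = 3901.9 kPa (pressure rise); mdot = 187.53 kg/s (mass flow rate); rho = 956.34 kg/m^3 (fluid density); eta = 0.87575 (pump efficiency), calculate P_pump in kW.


P_pump = mdot * dP / (rho * eta)
P_pump = 187.53 * 3901.9 / (956.34 * 0.87575)
P_pump = 873.68 kW


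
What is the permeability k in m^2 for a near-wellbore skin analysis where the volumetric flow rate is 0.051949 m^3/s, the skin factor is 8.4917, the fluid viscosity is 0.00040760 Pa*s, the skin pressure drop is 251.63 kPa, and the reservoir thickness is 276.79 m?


k = S*q*mu / (2*pi*dP_s*1000*hr)
k = 8.4917*0.051949*0.00040760 / (2*pi*251.63*1000*276.79)
k = 4.1088e-13 m^2


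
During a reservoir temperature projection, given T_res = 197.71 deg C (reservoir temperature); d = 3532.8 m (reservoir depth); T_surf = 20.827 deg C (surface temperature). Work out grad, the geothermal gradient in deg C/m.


grad = (T_res - T_surf) / d * 1000
grad = (197.71 - 20.827) / 3532.8 * 1000
grad = 50.06878 deg C/km
Convert: 50.06878 deg C/km * 0.001 = 0.050069 deg C/m
grad = 0.050069 deg C/m


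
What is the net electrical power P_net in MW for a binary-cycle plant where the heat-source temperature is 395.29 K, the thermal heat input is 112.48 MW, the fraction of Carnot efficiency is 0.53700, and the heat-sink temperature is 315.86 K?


Step 1: eta = (1 - Tc/Th)*f = (1 - 315.86/395.29)*0.537 = 0.1079054
Step 2: P_net = eta * Q_in = 0.1079054 * 112.48 = 12.137 MW
P_net = 12.137 MW


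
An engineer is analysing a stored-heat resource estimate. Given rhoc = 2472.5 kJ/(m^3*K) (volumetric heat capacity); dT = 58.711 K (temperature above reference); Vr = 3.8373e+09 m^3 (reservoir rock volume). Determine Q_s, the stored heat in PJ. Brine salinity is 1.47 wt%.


Q_s = Vr * rhoc * dT / 1e12
Q_s = 3.8373e+09 * 2472.5 * 58.711 / 1e12
Q_s = 557.03 PJ


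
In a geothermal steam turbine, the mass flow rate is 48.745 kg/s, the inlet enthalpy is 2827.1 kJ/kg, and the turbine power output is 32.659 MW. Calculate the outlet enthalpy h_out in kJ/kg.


h_out = h_in - P * 1000 / mdot
h_out = 2827.1 - 32.659 * 1000 / 48.745
h_out = 2157.1 kJ/kg


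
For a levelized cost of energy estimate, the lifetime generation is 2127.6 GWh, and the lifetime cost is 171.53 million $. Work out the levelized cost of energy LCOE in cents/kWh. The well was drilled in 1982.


LCOE = C_tot / E_tot * 100
LCOE = 171.53 / 2127.6 * 100
LCOE = 8.0621 cents/kWh


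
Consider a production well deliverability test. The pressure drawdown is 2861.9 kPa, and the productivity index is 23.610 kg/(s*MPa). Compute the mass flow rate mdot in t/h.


mdot = PI * dP / 1000
mdot = 23.610 * 2861.9 / 1000
mdot = 67.56946 kg/s
Convert: 67.56946 kg/s * 3.6 = 243.25 t/h
mdot = 243.25 t/h


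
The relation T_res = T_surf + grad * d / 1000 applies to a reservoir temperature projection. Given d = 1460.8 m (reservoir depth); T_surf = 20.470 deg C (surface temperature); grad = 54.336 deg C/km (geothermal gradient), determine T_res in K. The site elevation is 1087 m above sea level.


T_res = T_surf + grad * d / 1000
T_res = 20.470 + 54.336 * 1460.8 / 1000
T_res = 99.84403 deg C
Convert to K: 99.84403 + 273.15 = 372.99 K
T_res = 372.99 K


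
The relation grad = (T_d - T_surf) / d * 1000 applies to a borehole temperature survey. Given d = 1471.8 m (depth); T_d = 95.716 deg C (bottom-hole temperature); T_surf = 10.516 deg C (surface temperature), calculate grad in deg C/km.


grad = (T_d - T_surf) / d * 1000
grad = (95.716 - 10.516) / 1471.8 * 1000
grad = 57.888 deg C/km


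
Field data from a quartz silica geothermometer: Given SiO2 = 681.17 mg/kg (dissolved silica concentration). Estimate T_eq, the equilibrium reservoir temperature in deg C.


T_eq = 1309 / (5.19 - log10(SiO2)) - 273.15
T_eq = 1309 / (5.19 - log10(681.17)) - 273.15
T_eq = 282.28 deg C


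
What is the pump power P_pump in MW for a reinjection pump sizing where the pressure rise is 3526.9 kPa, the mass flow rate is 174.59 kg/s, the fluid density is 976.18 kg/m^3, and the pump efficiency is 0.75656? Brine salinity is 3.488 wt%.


P_pump = mdot * dP / (rho * eta)
P_pump = 174.59 * 3526.9 / (976.18 * 0.75656)
P_pump = 833.7565 kW
Convert: 833.7565 kW * 0.001 = 0.83376 MW
P_pump = 0.83376 MW


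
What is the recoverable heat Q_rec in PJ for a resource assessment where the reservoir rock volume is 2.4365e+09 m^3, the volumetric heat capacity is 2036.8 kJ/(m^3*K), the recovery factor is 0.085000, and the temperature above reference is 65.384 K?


Step 1: Q_s = Vr*rhoc*dT/1e12 = 2.4365e+09*2036.8*65.384/1e12 = 324.4788 PJ
Step 2: Q_rec = Q_s * RF = 324.4788 * 0.085 = 27.581 PJ
Q_rec = 27.581 PJ


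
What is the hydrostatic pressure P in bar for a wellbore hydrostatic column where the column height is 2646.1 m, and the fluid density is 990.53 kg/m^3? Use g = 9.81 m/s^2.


P = rho * g * h / 1e6
P = 990.53 * 9.81 * 2646.1 / 1e6
P = 25.71242 MPa
Convert: 25.71242 MPa * 10.0 = 257.12 bar
P = 257.12 bar


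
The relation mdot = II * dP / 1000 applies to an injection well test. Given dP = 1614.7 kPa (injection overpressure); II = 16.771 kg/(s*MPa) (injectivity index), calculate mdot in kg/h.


mdot = II * dP / 1000
mdot = 16.771 * 1614.7 / 1000
mdot = 27.08013 kg/s
Convert: 27.08013 kg/s * 3600.0 = 97488 kg/h
mdot = 97488 kg/h


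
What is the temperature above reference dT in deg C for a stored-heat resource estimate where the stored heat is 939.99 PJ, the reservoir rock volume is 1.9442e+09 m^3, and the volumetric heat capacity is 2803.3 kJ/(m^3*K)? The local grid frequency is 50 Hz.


dT = Q_s * 1e12 / (Vr * rhoc)
dT = 939.99 * 1e12 / (1.9442e+09 * 2803.3)
dT = 172.4697 K
Convert (temperature difference, 1 K = 1 deg C): 172.4697 K = 172.4697 deg C
dT = 172.47 deg C


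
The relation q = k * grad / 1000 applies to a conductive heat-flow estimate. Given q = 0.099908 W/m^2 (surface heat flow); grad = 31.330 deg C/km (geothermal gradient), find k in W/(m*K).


k = q * 1000 / grad
k = 0.099908 * 1000 / 31.330
k = 3.1889 W/(m*K)


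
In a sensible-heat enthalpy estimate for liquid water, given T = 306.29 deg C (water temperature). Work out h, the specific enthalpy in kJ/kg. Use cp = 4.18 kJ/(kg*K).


h = cp * T
h = 4.18 * 306.29
h = 1280.3 kJ/kg


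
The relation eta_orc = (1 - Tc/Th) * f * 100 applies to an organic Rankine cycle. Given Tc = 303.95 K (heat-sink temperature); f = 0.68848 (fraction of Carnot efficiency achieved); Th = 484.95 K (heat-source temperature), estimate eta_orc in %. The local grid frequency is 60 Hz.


eta_orc = (1 - Tc/Th) * f * 100
eta_orc = (1 - 303.95/484.95) * 0.68848 * 100
eta_orc = 25.696 %


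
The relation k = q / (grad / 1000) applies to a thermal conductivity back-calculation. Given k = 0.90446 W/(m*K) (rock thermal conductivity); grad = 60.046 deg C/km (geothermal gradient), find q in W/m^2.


q = k * grad / 1000
q = 0.90446 * 60.046 / 1000
q = 0.054309 W/m^2


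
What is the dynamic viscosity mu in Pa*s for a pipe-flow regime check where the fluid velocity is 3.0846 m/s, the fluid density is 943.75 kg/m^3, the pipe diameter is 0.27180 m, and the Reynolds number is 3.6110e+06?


mu = rho * vel * D / Re
mu = 943.75 * 3.0846 * 0.27180 / 3.6110e+06
mu = 0.00021912 Pa*s


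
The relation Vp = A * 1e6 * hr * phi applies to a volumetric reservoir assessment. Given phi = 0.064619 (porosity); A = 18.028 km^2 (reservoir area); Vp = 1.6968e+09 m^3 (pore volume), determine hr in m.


hr = Vp / (A * 1e6 * phi)
hr = 1.6968e+09 / (18.028 * 1e6 * 0.064619)
hr = 1456.5 m


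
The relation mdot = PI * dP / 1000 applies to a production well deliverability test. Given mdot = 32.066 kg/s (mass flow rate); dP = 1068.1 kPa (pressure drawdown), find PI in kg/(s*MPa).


PI = mdot * 1000 / dP
PI = 32.066 * 1000 / 1068.1
PI = 30.022 kg/(s*MPa)


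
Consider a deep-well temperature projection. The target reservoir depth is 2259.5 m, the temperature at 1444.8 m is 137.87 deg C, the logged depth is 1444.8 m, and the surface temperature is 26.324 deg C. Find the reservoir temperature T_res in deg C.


Step 1: grad = (T_d1 - T_surf)/d1 * 1000 = (137.87 - 26.324)/1444.8 * 1000 = 77.20515 deg C/km
Step 2: T_res = T_surf + grad*d2/1000 = 26.324 + 77.20515*2259.5/1000 = 200.77 deg C
T_res = 200.77 deg C


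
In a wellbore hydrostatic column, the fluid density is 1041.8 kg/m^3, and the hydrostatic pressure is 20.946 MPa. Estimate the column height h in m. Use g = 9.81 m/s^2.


h = P * 1e6 / (g * rho)
h = 20.946 * 1e6 / (9.81 * 1041.8)
h = 2049.5 m


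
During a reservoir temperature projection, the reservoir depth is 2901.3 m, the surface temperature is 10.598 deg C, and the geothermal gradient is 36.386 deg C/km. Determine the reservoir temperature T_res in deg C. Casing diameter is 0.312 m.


T_res = T_surf + grad * d / 1000
T_res = 10.598 + 36.386 * 2901.3 / 1000
T_res = 116.16 deg C


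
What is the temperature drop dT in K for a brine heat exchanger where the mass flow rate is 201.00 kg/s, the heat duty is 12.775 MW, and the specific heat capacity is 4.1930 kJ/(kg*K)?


dT = Q * 1000 / (mdot * cp)
dT = 12.775 * 1000 / (201.00 * 4.1930)
dT = 15.158 K


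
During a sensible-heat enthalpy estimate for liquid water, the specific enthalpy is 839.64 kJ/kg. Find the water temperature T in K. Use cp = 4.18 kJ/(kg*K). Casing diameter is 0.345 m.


T = h / cp
T = 839.64 / 4.18
T = 200.8708 deg C
Convert to K: 200.8708 + 273.15 = 474.02 K
T = 474.02 K


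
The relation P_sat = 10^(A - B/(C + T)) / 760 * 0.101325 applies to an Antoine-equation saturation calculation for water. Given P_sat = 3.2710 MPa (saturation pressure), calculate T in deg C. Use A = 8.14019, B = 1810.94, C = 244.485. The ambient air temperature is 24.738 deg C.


T = B / (A - log10(P_sat * 760 / 0.101325)) - C
T = 1810.94 / (8.14019 - log10(3.2710 * 760 / 0.101325)) - 244.485
T = 238.38 deg C


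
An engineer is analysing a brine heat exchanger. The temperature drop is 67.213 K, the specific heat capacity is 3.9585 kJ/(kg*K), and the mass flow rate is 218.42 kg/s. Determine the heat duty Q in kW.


Q = mdot * cp * dT / 1000
Q = 218.42 * 3.9585 * 67.213 / 1000
Q = 58.11341 MW
Convert: 58.11341 MW * 1000.0 = 58113 kW
Q = 58113 kW


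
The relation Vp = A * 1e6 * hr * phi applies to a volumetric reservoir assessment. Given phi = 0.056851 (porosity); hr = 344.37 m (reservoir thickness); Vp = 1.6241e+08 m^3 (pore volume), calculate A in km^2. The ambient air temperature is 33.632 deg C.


A = Vp / (1e6 * hr * phi)
A = 1.6241e+08 / (1e6 * 344.37 * 0.056851)
A = 8.2956 km^2


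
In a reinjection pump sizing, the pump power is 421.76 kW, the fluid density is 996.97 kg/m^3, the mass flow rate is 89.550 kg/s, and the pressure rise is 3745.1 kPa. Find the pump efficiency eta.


eta = mdot * dP / (rho * P_pump)
eta = 89.550 * 3745.1 / (996.97 * 421.76)
eta = 0.79759


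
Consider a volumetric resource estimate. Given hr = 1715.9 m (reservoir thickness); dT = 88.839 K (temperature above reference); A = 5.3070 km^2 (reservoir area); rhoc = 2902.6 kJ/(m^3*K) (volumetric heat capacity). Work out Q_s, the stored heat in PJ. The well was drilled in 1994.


Step 1: Vr = A*1e6*hr = 5.307*1e6*1715.9 = 9.106281e+09 m^3
Step 2: Q_s = Vr*rhoc*dT/1e12 = 9.106281e+09*2902.6*88.839/1e12 = 2348.2 PJ
Q_s = 2348.2 PJ


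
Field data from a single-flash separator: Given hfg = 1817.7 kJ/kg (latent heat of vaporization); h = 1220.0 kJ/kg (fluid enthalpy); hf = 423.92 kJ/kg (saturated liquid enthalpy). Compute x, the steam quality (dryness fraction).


x = (h - hf) / hfg
x = (1220.0 - 423.92) / 1817.7
x = 0.43796


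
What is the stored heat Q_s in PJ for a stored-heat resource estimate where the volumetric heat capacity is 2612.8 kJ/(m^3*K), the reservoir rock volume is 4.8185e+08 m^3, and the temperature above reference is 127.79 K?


Q_s = Vr * rhoc * dT / 1e12
Q_s = 4.8185e+08 * 2612.8 * 127.79 / 1e12
Q_s = 160.88 PJ


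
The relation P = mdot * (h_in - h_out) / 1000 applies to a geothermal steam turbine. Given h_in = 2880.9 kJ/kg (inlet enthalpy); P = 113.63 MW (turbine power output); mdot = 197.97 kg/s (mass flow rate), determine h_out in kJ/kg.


h_out = h_in - P * 1000 / mdot
h_out = 2880.9 - 113.63 * 1000 / 197.97
h_out = 2306.9 kJ/kg


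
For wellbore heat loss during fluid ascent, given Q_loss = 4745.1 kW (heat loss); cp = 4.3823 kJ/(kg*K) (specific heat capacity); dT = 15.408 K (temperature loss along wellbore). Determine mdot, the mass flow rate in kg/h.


mdot = Q_loss / (cp * dT)
mdot = 4745.1 / (4.3823 * 15.408)
mdot = 70.27438 kg/s
Convert: 70.27438 kg/s * 3600.0 = 2.5299e+05 kg/h
mdot = 2.5299e+05 kg/h


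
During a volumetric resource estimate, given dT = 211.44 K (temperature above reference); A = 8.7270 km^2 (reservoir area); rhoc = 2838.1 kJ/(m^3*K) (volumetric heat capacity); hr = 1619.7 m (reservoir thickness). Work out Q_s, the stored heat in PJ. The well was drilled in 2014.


Step 1: Vr = A*1e6*hr = 8.727*1e6*1619.7 = 1.413512e+10 m^3
Step 2: Q_s = Vr*rhoc*dT/1e12 = 1.413512e+10*2838.1*211.44/1e12 = 8482.3 PJ
Q_s = 8482.3 PJ


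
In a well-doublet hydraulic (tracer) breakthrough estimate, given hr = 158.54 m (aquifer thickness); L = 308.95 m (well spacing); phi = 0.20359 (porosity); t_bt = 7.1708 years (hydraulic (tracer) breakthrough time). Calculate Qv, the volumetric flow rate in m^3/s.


Qv = pi*hr*phi*L^2 / (3*t_bt*365.25*86400)
Qv = pi*158.54*0.20359*308.95^2 / (3*7.1708*365.25*86400)
Qv = 0.014257 m^3/s


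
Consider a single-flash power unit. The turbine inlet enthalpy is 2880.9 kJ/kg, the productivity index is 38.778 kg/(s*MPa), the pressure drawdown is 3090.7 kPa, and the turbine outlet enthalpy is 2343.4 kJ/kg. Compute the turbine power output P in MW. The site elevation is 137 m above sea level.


Step 1: mdot = PI * dP / 1000 = 38.778 * 3090.7 / 1000 = 119.8512 kg/s
Step 2: P = mdot*(h_in - h_out)/1000 = 119.8512*(2880.9 - 2343.4)/1000 = 64.420 MW
P = 64.420 MW


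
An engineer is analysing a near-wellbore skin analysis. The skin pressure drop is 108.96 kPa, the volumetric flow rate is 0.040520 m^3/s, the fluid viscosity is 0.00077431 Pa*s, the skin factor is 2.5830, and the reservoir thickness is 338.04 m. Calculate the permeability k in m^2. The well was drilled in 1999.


k = S*q*mu / (2*pi*dP_s*1000*hr)
k = 2.5830*0.040520*0.00077431 / (2*pi*108.96*1000*338.04)
k = 3.5018e-13 m^2


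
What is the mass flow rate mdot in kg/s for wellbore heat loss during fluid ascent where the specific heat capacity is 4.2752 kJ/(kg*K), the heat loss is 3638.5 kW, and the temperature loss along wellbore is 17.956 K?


mdot = Q_loss / (cp * dT)
mdot = 3638.5 / (4.2752 * 17.956)
mdot = 47.398 kg/s


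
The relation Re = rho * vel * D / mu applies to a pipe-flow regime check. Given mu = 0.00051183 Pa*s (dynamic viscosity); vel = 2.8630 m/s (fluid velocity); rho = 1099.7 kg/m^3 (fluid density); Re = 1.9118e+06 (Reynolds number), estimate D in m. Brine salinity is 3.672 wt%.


D = Re * mu / (rho * vel)
D = 1.9118e+06 * 0.00051183 / (1099.7 * 2.8630)
D = 0.31079 m


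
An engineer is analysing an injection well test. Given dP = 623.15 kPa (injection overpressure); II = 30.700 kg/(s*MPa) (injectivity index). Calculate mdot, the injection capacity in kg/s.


mdot = II * dP / 1000
mdot = 30.700 * 623.15 / 1000
mdot = 19.131 kg/s


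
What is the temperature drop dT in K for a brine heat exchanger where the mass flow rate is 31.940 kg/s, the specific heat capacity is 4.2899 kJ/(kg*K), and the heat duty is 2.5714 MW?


dT = Q * 1000 / (mdot * cp)
dT = 2.5714 * 1000 / (31.940 * 4.2899)
dT = 18.767 K


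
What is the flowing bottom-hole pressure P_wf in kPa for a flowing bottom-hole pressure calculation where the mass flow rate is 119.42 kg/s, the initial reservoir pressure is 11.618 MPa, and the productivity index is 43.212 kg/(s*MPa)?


P_wf = P_i - mdot / PI
P_wf = 11.618 - 119.42 / 43.212
P_wf = 8.854416 MPa
Convert: 8.854416 MPa * 1000.0 = 8854.4 kPa
P_wf = 8854.4 kPa


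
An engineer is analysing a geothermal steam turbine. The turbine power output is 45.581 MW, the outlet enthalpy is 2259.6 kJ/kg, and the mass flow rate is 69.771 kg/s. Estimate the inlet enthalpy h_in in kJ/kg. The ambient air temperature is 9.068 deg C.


h_in = h_out + P * 1000 / mdot
h_in = 2259.6 + 45.581 * 1000 / 69.771
h_in = 2912.9 kJ/kg


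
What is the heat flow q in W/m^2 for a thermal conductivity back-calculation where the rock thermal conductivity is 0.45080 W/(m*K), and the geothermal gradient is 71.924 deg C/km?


q = k * grad / 1000
q = 0.45080 * 71.924 / 1000
q = 0.032423 W/m^2


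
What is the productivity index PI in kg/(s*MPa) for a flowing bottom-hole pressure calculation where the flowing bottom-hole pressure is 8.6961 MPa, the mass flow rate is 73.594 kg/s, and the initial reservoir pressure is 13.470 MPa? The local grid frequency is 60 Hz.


PI = mdot / (P_i - P_wf)
PI = 73.594 / (13.470 - 8.6961)
PI = 15.416 kg/(s*MPa)


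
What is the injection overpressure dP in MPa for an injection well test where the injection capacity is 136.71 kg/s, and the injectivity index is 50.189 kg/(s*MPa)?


dP = mdot * 1000 / II
dP = 136.71 * 1000 / 50.189
dP = 2723.904 kPa
Convert: 2723.904 kPa * 0.001 = 2.7239 MPa
dP = 2.7239 MPa


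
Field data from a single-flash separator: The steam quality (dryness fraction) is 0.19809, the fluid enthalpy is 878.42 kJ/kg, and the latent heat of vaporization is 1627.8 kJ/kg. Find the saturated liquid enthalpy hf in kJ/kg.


hf = h - x * hfg
hf = 878.42 - 0.19809 * 1627.8
hf = 555.97 kJ/kg


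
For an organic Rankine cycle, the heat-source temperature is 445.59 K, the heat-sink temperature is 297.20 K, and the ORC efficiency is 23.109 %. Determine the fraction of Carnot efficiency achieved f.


f = (eta_orc/100) / (1 - Tc/Th)
f = (23.109/100) / (1 - 297.20/445.59)
f = 0.69392


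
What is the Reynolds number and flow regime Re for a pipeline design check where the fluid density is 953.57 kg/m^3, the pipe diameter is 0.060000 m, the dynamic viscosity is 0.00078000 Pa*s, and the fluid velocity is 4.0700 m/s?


Step 1: Re = rho*vel*D/mu = 953.57*4.07*0.06/0.00078 = 2.9854e+05
Step 2: Re = 2.9854e+05 > 4000, so flow is turbulent.
Re = 2.9854e+05 (turbulent)


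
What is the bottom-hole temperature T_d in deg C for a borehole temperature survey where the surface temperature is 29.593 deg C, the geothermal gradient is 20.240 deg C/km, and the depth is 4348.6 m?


T_d = T_surf + grad * d / 1000
T_d = 29.593 + 20.240 * 4348.6 / 1000
T_d = 117.61 deg C


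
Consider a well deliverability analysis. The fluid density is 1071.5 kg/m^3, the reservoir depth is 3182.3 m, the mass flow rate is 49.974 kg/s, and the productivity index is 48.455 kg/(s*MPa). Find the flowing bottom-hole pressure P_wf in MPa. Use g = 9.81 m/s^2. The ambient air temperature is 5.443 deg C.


Step 1: P_i = rho*g*h/1e6 = 1071.5*9.81*3182.3/1e6 = 33.45048 MPa
Step 2: P_wf = P_i - mdot/PI = 33.45048 - 49.974/48.455 = 32.419 MPa
P_wf = 32.419 MPa


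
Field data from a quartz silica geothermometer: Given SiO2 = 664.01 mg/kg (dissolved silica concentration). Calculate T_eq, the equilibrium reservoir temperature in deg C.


T_eq = 1309 / (5.19 - log10(SiO2)) - 273.15
T_eq = 1309 / (5.19 - log10(664.01)) - 273.15
T_eq = 279.68 deg C


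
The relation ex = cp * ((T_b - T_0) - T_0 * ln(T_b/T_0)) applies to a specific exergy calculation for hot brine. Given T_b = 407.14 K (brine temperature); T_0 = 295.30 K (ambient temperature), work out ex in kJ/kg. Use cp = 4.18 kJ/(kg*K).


ex = cp * ((T_b - T_0) - T_0 * ln(T_b/T_0))
ex = 4.18 * ((407.14 - 295.30) - 295.30 * ln(407.14/295.30))
ex = 71.060 kJ/kg


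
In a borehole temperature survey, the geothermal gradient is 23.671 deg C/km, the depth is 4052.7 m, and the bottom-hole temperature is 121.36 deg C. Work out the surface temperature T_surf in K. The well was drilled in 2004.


T_surf = T_d - grad * d / 1000
T_surf = 121.36 - 23.671 * 4052.7 / 1000
T_surf = 25.42854 deg C
Convert to K: 25.42854 + 273.15 = 298.58 K
T_surf = 298.58 K


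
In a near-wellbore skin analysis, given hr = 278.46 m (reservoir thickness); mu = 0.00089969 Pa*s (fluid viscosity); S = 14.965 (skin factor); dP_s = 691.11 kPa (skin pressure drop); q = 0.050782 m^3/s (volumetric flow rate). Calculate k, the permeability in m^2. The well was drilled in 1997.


k = S*q*mu / (2*pi*dP_s*1000*hr)
k = 14.965*0.050782*0.00089969 / (2*pi*691.11*1000*278.46)
k = 5.6544e-13 m^2


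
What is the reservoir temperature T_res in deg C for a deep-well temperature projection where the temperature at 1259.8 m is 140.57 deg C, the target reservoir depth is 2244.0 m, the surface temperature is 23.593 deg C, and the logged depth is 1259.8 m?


Step 1: grad = (T_d1 - T_surf)/d1 * 1000 = (140.57 - 23.593)/1259.8 * 1000 = 92.85363 deg C/km
Step 2: T_res = T_surf + grad*d2/1000 = 23.593 + 92.85363*2244.0/1000 = 231.96 deg C
T_res = 231.96 deg C


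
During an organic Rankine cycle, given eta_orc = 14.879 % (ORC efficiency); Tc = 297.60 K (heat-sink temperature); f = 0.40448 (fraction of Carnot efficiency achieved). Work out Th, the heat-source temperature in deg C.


Th = Tc / (1 - (eta_orc/100)/f)
Th = 297.60 / (1 - (14.879/100)/0.40448)
Th = 470.7781 K
Convert to deg C: 470.7781 - 273.15 = 197.63 deg C
Th = 197.63 deg C


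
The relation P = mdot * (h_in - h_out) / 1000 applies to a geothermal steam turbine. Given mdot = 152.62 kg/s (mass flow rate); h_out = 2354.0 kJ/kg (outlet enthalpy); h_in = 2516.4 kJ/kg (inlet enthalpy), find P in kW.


P = mdot * (h_in - h_out) / 1000
P = 152.62 * (2516.4 - 2354.0) / 1000
P = 24.78549 MW
Convert: 24.78549 MW * 1000.0 = 24785 kW
P = 24785 kW


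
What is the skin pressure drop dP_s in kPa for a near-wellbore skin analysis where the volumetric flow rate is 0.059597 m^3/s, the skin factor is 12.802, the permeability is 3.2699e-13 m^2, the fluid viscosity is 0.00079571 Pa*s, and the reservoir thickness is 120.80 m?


dP_s = S * q * mu / (2*pi*k*hr) / 1000
dP_s = 12.802 * 0.059597 * 0.00079571 / (2*pi*3.2699e-13*120.80) / 1000
dP_s = 2446.1 kPa


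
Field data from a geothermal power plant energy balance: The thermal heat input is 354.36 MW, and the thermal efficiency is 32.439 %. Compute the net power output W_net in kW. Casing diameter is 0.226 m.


W_net = eta / 100 * Q_in
W_net = 32.439 / 100 * 354.36
W_net = 114.9508 MW
Convert: 114.9508 MW * 1000.0 = 1.1495e+05 kW
W_net = 1.1495e+05 kW


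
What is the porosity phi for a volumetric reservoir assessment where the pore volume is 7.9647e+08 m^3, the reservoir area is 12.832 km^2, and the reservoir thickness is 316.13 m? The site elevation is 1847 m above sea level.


phi = Vp / (A * 1e6 * hr)
phi = 7.9647e+08 / (12.832 * 1e6 * 316.13)
phi = 0.19634


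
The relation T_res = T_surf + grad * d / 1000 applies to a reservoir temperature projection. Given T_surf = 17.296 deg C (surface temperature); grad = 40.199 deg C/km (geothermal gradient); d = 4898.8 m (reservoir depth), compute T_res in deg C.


T_res = T_surf + grad * d / 1000
T_res = 17.296 + 40.199 * 4898.8 / 1000
T_res = 214.22 deg C


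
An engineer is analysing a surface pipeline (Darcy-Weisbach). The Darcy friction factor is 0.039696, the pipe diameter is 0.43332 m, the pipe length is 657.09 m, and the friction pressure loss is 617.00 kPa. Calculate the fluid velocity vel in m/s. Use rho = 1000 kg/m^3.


vel = sqrt(dP*1000*2*D / (f*L*rho))
vel = sqrt(617.00*1000*2*0.43332 / (0.039696*657.09*1000))
vel = 4.5277 m/s


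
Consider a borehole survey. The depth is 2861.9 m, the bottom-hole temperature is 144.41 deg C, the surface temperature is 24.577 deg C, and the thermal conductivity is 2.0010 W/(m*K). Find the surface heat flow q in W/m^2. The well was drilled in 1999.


Step 1: grad = (T_d - T_surf)/d * 1000 = (144.41 - 24.577)/2861.9 * 1000 = 41.87183 deg C/km
Step 2: q = k * grad / 1000 = 2.001 * 41.87183 / 1000 = 0.083786 W/m^2
q = 0.083786 W/m^2


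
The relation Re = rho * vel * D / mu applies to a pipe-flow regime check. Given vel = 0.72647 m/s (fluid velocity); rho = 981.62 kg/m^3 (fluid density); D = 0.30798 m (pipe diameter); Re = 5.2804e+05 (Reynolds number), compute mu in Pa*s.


mu = rho * vel * D / Re
mu = 981.62 * 0.72647 * 0.30798 / 5.2804e+05
mu = 0.00041593 Pa*s


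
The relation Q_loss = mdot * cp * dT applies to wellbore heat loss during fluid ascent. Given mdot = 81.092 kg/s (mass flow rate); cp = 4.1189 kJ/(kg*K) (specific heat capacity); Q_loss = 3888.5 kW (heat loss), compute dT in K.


dT = Q_loss / (mdot * cp)
dT = 3888.5 / (81.092 * 4.1189)
dT = 11.642 K


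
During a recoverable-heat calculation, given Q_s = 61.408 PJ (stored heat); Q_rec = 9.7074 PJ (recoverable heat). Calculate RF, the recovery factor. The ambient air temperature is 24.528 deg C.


RF = Q_rec / Q_s
RF = 9.7074 / 61.408
RF = 0.15808


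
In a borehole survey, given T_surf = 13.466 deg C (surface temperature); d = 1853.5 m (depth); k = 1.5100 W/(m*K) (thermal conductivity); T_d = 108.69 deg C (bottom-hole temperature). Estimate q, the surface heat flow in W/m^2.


Step 1: grad = (T_d - T_surf)/d * 1000 = (108.69 - 13.466)/1853.5 * 1000 = 51.37524 deg C/km
Step 2: q = k * grad / 1000 = 1.51 * 51.37524 / 1000 = 0.077577 W/m^2
q = 0.077577 W/m^2


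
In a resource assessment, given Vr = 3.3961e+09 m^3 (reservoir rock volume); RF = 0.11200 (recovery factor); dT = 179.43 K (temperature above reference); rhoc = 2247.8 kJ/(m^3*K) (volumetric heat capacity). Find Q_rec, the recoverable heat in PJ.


Step 1: Q_s = Vr*rhoc*dT/1e12 = 3.3961e+09*2247.8*179.43/1e12 = 1369.724 PJ
Step 2: Q_rec = Q_s * RF = 1369.724 * 0.112 = 153.41 PJ
Q_rec = 153.41 PJ


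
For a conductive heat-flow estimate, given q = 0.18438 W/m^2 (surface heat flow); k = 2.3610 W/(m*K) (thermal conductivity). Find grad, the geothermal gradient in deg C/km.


grad = q * 1000 / k
grad = 0.18438 * 1000 / 2.3610
grad = 78.094 deg C/km
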